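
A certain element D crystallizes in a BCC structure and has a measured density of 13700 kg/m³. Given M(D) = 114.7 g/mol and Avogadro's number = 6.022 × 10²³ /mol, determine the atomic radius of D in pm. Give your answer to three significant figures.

For a BCC cell (Z = 2), a³ = Z·M/(N_A·ρ) = 2 × 114.7 / (6.022 × 10²³ × 13.70) = 2.781 × 10^-23 cm³, so a = 3.030 × 10^-8 cm = 303.0 pm.
Atoms touch along the body diagonal, so √3·a = 4r, so r = 0.4330 × a = 131 pm.

131 pm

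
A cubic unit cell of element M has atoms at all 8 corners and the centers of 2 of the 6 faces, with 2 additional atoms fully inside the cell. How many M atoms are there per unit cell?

4

Corner atoms are shared by 8 cells (1/8 each), face atoms by 2 (1/2 each), interior atoms are unshared.
Net atoms = 8 × 1/8 + 2 × 1/2 + 2 = 1 + 1 + 2 = 4.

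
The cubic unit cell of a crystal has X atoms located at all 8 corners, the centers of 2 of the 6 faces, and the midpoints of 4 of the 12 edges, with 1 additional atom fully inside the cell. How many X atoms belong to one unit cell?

4

Corner atoms are shared by 8 cells (1/8 each), face atoms by 2 (1/2 each), edge atoms by 4 (1/4 each), interior atoms are unshared.
Net atoms = 8 × 1/8 + 2 × 1/2 + 4 × 1/4 + 1 = 1 + 1 + 1 + 1 = 4.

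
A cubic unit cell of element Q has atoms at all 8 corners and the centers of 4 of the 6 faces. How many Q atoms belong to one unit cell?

Corner atoms are shared by 8 cells (1/8 each), face atoms by 2 (1/2 each).
Net atoms = 8 × 1/8 + 4 × 1/2 = 1 + 2 = 3.

3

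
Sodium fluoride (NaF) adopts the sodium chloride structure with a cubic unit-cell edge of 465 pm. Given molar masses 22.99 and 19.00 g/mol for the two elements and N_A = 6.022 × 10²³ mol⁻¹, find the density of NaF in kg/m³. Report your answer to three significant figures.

The sodium chloride structure contains Z = 4 formula units per cell; M(NaF) = 22.99 + 19.00 = 41.99 g/mol.
a³ = (4.650 × 10^-8 cm)³ = 1.005 × 10^-22 cm³.
ρ = 4 × 41.99 / (6.022 × 10²³ × 1.005 × 10^-22) = 2.774 g/cm³ = 2770 kg/m³.

2770 kg/m³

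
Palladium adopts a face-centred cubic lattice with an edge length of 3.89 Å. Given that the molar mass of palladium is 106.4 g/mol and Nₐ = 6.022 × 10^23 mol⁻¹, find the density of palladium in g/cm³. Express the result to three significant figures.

An FCC unit cell contains Z = 4 atoms.
Cell volume: a³ = (3.89 Å)³ = (3.890 × 10^-8 cm)³ = 5.886 × 10^-23 cm³.
ρ = Z·M/(N_A·a³) = 4 × 106.4 / (6.022 × 10²³ × 5.886 × 10^-23) = 12.01 g/cm³.

12.0 g/cm³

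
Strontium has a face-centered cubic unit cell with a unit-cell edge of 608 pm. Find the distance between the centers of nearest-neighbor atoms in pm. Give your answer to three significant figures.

430 pm

In an FCC structure, atoms touch along the face diagonal, so √2·a = 4r; the nearest-neighbor distance equals 2r = 0.7071·a.
d = 0.7071 × 608 = 430 pm.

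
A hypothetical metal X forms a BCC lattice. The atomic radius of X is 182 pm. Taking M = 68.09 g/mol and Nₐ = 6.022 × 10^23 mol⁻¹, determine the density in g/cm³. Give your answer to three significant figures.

3.05 g/cm³

In a BCC lattice, atoms touch along the body diagonal, so √3·a = 4r, giving a = 420.3 pm = 4.203 × 10^-8 cm.
With Z = 2, ρ = Z·M/(N_A·a³) = 2 × 68.09 / (6.022 × 10²³ × 7.425 × 10^-23) = 3.046 g/cm³.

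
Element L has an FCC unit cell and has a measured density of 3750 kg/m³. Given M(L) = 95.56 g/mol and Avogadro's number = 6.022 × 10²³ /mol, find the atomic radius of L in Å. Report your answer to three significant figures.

For an FCC cell (Z = 4), a³ = Z·M/(N_A·ρ) = 4 × 95.56 / (6.022 × 10²³ × 3.750) = 1.693 × 10^-22 cm³, so a = 5.532 × 10^-8 cm = 5.532 Å.
Atoms touch along the face diagonal, so √2·a = 4r, so r = 0.3536 × a = 1.96 Å.

1.96 Å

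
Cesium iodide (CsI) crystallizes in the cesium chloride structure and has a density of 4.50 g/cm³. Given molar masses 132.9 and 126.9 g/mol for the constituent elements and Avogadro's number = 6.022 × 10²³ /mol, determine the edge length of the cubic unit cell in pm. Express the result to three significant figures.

458 pm

M(CsI) = 259.8 g/mol; Z = 1 formula unit per cell.
a³ = Z·M/(N_A·ρ) = 1 × 259.8 / (6.022 × 10²³ × 4.50) = 9.587 × 10^-23 cm³, so a = 4.577 × 10^-8 cm = 458 pm.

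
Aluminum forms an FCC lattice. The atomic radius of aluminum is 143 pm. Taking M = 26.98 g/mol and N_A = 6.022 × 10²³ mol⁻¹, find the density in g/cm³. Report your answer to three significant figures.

2.71 g/cm³

In an FCC lattice, atoms touch along the face diagonal, so √2·a = 4r, giving a = 404.5 pm = 4.045 × 10^-8 cm.
With Z = 4, ρ = Z·M/(N_A·a³) = 4 × 26.98 / (6.022 × 10²³ × 6.617 × 10^-23) = 2.708 g/cm³.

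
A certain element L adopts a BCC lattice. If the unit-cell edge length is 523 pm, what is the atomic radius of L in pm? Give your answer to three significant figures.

226 pm

In a BCC lattice, atoms touch along the body diagonal, so √3·a = 4r.
r = √3·a/4 = 1.7321 × 523 / 4 = 226 pm.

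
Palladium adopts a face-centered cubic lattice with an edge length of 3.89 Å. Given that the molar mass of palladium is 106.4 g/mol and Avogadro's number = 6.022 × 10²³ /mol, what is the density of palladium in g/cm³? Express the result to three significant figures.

12.0 g/cm³

An FCC unit cell contains Z = 4 atoms.
Cell volume: a³ = (3.89 Å)³ = (3.890 × 10^-8 cm)³ = 5.886 × 10^-23 cm³.
ρ = Z·M/(N_A·a³) = 4 × 106.4 / (6.022 × 10²³ × 5.886 × 10^-23) = 12.01 g/cm³.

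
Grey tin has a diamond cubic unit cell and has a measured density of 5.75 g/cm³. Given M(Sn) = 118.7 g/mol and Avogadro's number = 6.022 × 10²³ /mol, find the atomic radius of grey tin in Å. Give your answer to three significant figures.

1.41 Å

For a diamond cubic cell (Z = 8), a³ = Z·M/(N_A·ρ) = 8 × 118.7 / (6.022 × 10²³ × 5.750) = 2.742 × 10^-22 cm³, so a = 6.497 × 10^-8 cm = 6.497 Å.
Nearest neighbors lie along the body diagonal with √3·a = 8r, so r = 0.2165 × a = 1.41 Å.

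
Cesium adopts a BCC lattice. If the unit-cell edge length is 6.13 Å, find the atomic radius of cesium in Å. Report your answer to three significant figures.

In a BCC lattice, atoms touch along the body diagonal, so √3·a = 4r.
r = √3·a/4 = 1.7321 × 6.13 / 4 = 2.65 Å.

2.65 Å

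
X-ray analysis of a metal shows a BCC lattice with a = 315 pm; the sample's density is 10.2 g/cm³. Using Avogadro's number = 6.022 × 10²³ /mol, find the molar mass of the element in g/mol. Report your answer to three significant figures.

96.0 g/mol

A BCC cell has Z = 2 atoms; a = 3.150 × 10^-8 cm.
M = ρ·N_A·a³/Z = 10.2 × 6.022 × 10²³ × 3.126 × 10^-23 / 2 = 96.0 g/mol.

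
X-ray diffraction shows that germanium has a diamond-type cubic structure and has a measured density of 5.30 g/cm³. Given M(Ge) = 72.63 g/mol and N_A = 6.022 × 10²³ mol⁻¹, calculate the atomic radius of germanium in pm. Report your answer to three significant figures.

123 pm

For a diamond cubic cell (Z = 8), a³ = Z·M/(N_A·ρ) = 8 × 72.63 / (6.022 × 10²³ × 5.300) = 1.820 × 10^-22 cm³, so a = 5.668 × 10^-8 cm = 566.8 pm.
Nearest neighbors lie along the body diagonal with √3·a = 8r, so r = 0.2165 × a = 123 pm.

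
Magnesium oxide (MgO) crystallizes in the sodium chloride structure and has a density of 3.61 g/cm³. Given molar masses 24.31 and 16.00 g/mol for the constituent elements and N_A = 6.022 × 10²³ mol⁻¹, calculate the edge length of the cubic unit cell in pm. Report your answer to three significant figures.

420 pm

M(MgO) = 40.31 g/mol; Z = 4 formula units per cell.
a³ = Z·M/(N_A·ρ) = 4 × 40.31 / (6.022 × 10²³ × 3.61) = 7.417 × 10^-23 cm³, so a = 4.202 × 10^-8 cm = 420 pm.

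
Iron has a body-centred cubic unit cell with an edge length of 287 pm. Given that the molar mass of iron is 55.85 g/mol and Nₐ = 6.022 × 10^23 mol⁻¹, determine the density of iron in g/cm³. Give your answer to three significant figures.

A BCC unit cell contains Z = 2 atoms.
Cell volume: a³ = (287 pm)³ = (2.870 × 10^-8 cm)³ = 2.364 × 10^-23 cm³.
ρ = Z·M/(N_A·a³) = 2 × 55.85 / (6.022 × 10²³ × 2.364 × 10^-23) = 7.846 g/cm³.

7.85 g/cm³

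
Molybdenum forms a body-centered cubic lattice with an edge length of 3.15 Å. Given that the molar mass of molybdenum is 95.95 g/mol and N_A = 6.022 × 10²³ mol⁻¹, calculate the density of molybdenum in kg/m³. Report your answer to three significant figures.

10200 kg/m³

A BCC unit cell contains Z = 2 atoms.
Cell volume: a³ = (3.15 Å)³ = (3.150 × 10^-8 cm)³ = 3.126 × 10^-23 cm³.
ρ = Z·M/(N_A·a³) = 2 × 95.95 / (6.022 × 10²³ × 3.126 × 10^-23) = 10.20 g/cm³ = 10200 kg/m³.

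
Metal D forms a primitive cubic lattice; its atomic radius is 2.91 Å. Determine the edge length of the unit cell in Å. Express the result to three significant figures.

5.82 Å

In a simple cubic lattice, atoms touch along the cell edge, so a = 2r.
a = 2r = 2 × 2.91 = 5.82 Å.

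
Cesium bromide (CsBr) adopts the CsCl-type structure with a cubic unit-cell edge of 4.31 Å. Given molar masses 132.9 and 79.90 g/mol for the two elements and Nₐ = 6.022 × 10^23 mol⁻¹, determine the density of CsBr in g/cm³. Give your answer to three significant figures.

4.41 g/cm³

The CsCl-type structure contains Z = 1 formula unit per cell; M(CsBr) = 132.9 + 79.90 = 212.8 g/mol.
a³ = (4.310 × 10^-8 cm)³ = 8.006 × 10^-23 cm³.
ρ = 1 × 212.8 / (6.022 × 10²³ × 8.006 × 10^-23) = 4.414 g/cm³.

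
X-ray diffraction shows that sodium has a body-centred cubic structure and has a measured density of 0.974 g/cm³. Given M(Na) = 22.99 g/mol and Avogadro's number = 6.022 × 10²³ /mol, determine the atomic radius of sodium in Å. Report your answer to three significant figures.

1.85 Å

For a BCC cell (Z = 2), a³ = Z·M/(N_A·ρ) = 2 × 22.99 / (6.022 × 10²³ × 0.9740) = 7.839 × 10^-23 cm³, so a = 4.280 × 10^-8 cm = 4.280 Å.
Atoms touch along the body diagonal, so √3·a = 4r, so r = 0.4330 × a = 1.85 Å.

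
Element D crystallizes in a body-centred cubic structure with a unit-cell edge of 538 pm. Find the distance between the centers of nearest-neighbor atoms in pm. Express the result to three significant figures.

466 pm

In a BCC structure, atoms touch along the body diagonal, so √3·a = 4r; the nearest-neighbor distance equals 2r = 0.8660·a.
d = 0.8660 × 538 = 466 pm.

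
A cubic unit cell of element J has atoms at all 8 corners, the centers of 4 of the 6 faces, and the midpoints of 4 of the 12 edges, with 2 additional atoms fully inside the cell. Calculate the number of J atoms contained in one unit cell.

Corner atoms are shared by 8 cells (1/8 each), face atoms by 2 (1/2 each), edge atoms by 4 (1/4 each), interior atoms are unshared.
Net atoms = 8 × 1/8 + 4 × 1/2 + 4 × 1/4 + 2 = 1 + 2 + 1 + 2 = 6.

6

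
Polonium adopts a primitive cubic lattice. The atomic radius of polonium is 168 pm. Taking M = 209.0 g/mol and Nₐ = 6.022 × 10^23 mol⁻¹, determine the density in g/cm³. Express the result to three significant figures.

In a simple cubic lattice, atoms touch along the cell edge, so a = 2r, giving a = 336.0 pm = 3.360 × 10^-8 cm.
With Z = 1, ρ = Z·M/(N_A·a³) = 1 × 209.0 / (6.022 × 10²³ × 3.793 × 10^-23) = 9.149 g/cm³.

9.15 g/cm³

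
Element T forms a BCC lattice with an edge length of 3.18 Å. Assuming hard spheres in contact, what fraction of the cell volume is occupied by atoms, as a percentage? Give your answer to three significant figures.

68.0%

In a BCC lattice atoms touch along the body diagonal, so √3·a = 4r, so r = 0.4330a = 1.377 Å.
Packing fraction = Z·(4/3)πr³ / a³ = 2 × (4/3)π × (1.377)³ / (3.18)³ = 0.6802 = 68.0%.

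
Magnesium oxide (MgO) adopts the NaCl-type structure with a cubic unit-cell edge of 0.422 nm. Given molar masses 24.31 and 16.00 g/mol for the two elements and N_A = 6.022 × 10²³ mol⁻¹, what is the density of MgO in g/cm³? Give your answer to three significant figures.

3.56 g/cm³

The NaCl-type structure contains Z = 4 formula units per cell; M(MgO) = 24.31 + 16.00 = 40.31 g/mol.
a³ = (4.220 × 10^-8 cm)³ = 7.515 × 10^-23 cm³.
ρ = 4 × 40.31 / (6.022 × 10²³ × 7.515 × 10^-23) = 3.563 g/cm³.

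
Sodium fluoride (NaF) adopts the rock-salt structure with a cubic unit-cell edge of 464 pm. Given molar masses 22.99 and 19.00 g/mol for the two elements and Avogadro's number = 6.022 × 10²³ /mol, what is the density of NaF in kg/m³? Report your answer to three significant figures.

The rock-salt structure contains Z = 4 formula units per cell; M(NaF) = 22.99 + 19.00 = 41.99 g/mol.
a³ = (4.640 × 10^-8 cm)³ = 9.990 × 10^-23 cm³.
ρ = 4 × 41.99 / (6.022 × 10²³ × 9.990 × 10^-23) = 2.792 g/cm³ = 2790 kg/m³.

2790 kg/m³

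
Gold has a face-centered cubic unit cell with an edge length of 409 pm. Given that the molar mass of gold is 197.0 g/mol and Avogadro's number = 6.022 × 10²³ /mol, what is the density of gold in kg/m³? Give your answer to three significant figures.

19100 kg/m³

An FCC unit cell contains Z = 4 atoms.
Cell volume: a³ = (409 pm)³ = (4.090 × 10^-8 cm)³ = 6.842 × 10^-23 cm³.
ρ = Z·M/(N_A·a³) = 4 × 197.0 / (6.022 × 10²³ × 6.842 × 10^-23) = 19.13 g/cm³ = 19100 kg/m³.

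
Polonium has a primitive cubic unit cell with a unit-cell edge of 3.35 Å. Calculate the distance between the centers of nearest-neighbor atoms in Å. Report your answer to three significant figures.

3.35 Å

In a simple cubic structure, atoms touch along the cell edge, so a = 2r; the nearest-neighbor distance equals 2r = 1.000·a.
d = 1.000 × 3.35 = 3.35 Å.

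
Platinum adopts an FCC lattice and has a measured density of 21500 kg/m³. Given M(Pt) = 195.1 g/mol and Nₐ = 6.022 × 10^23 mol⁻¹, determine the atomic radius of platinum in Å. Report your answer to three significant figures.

For an FCC cell (Z = 4), a³ = Z·M/(N_A·ρ) = 4 × 195.1 / (6.022 × 10²³ × 21.50) = 6.028 × 10^-23 cm³, so a = 3.921 × 10^-8 cm = 3.921 Å.
Atoms touch along the face diagonal, so √2·a = 4r, so r = 0.3536 × a = 1.39 Å.

1.39 Å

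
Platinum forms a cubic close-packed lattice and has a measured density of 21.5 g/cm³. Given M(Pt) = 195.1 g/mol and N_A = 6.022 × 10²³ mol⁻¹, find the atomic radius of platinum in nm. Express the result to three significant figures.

For an FCC cell (Z = 4), a³ = Z·M/(N_A·ρ) = 4 × 195.1 / (6.022 × 10²³ × 21.50) = 6.028 × 10^-23 cm³, so a = 3.921 × 10^-8 cm = 0.3921 nm.
Atoms touch along the face diagonal, so √2·a = 4r, so r = 0.3536 × a = 0.139 nm.

0.139 nm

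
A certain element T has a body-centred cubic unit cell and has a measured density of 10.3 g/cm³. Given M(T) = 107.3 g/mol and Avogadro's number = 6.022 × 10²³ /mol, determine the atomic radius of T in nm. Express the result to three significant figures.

0.141 nm

For a BCC cell (Z = 2), a³ = Z·M/(N_A·ρ) = 2 × 107.3 / (6.022 × 10²³ × 10.30) = 3.460 × 10^-23 cm³, so a = 3.258 × 10^-8 cm = 0.3258 nm.
Atoms touch along the body diagonal, so √3·a = 4r, so r = 0.4330 × a = 0.141 nm.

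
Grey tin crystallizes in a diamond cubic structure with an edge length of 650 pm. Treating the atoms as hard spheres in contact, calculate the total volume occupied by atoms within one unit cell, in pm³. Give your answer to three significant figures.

In a diamond cubic lattice nearest neighbors lie along the body diagonal with √3·a = 8r, so r = 0.2165a = 140.7 pm.
V_atoms = Z × (4/3)πr³ = 8 × (4/3)π × (140.7)³ = 9.34 × 10^7 pm³.

9.34 × 10^7 pm³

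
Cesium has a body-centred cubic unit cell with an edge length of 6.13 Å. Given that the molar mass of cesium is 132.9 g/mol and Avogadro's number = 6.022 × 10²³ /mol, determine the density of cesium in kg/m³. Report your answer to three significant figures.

1920 kg/m³

A BCC unit cell contains Z = 2 atoms.
Cell volume: a³ = (6.13 Å)³ = (6.130 × 10^-8 cm)³ = 2.303 × 10^-22 cm³.
ρ = Z·M/(N_A·a³) = 2 × 132.9 / (6.022 × 10²³ × 2.303 × 10^-22) = 1.916 g/cm³ = 1920 kg/m³.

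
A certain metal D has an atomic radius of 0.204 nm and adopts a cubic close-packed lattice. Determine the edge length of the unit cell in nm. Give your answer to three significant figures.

0.577 nm

In an FCC lattice, atoms touch along the face diagonal, so √2·a = 4r.
a = 4r/√2 = 4 × 0.204 / 1.4142 = 0.577 nm.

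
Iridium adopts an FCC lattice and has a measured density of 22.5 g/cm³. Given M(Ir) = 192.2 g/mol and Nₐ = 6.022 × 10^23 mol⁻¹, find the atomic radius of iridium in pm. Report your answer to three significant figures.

For an FCC cell (Z = 4), a³ = Z·M/(N_A·ρ) = 4 × 192.2 / (6.022 × 10²³ × 22.50) = 5.674 × 10^-23 cm³, so a = 3.843 × 10^-8 cm = 384.3 pm.
Atoms touch along the face diagonal, so √2·a = 4r, so r = 0.3536 × a = 136 pm.

136 pm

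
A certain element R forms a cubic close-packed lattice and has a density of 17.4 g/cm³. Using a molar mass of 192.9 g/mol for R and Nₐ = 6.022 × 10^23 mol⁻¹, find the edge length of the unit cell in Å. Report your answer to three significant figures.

With Z = 4 atoms per FCC cell, a³ = Z·M/(N_A·ρ) = 4 × 192.9 / (6.022 × 10²³ × 17.40 g/cm³) = 7.364 × 10^-23 cm³.
a = (7.364 × 10^-23)^(1/3) = 4.191 × 10^-8 cm = 4.19 Å.

4.19 Å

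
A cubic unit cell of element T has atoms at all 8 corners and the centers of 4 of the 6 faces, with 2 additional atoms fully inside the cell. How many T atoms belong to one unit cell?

Corner atoms are shared by 8 cells (1/8 each), face atoms by 2 (1/2 each), interior atoms are unshared.
Net atoms = 8 × 1/8 + 4 × 1/2 + 2 = 1 + 2 + 2 = 5.

5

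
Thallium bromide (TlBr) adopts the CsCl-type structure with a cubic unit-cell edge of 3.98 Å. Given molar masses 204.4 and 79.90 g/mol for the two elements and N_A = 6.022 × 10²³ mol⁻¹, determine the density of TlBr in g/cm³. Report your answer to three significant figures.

7.49 g/cm³

The CsCl-type structure contains Z = 1 formula unit per cell; M(TlBr) = 204.4 + 79.90 = 284.3 g/mol.
a³ = (3.980 × 10^-8 cm)³ = 6.304 × 10^-23 cm³.
ρ = 1 × 284.3 / (6.022 × 10²³ × 6.304 × 10^-23) = 7.488 g/cm³.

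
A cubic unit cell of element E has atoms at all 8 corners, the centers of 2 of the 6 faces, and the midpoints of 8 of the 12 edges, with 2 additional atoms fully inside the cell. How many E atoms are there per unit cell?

Corner atoms are shared by 8 cells (1/8 each), face atoms by 2 (1/2 each), edge atoms by 4 (1/4 each), interior atoms are unshared.
Net atoms = 8 × 1/8 + 2 × 1/2 + 8 × 1/4 + 2 = 1 + 1 + 2 + 2 = 6.

6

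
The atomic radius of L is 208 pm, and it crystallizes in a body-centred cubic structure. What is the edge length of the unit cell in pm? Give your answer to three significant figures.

In a BCC lattice, atoms touch along the body diagonal, so √3·a = 4r.
a = 4r/√3 = 4 × 208 / 1.7321 = 480 pm.

480 pm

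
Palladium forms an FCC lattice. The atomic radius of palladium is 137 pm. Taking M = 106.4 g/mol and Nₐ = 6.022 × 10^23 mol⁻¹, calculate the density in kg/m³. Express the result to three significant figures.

In an FCC lattice, atoms touch along the face diagonal, so √2·a = 4r, giving a = 387.5 pm = 3.875 × 10^-8 cm.
With Z = 4, ρ = Z·M/(N_A·a³) = 4 × 106.4 / (6.022 × 10²³ × 5.818 × 10^-23) = 12.15 g/cm³ = 12100 kg/m³.

12100 kg/m³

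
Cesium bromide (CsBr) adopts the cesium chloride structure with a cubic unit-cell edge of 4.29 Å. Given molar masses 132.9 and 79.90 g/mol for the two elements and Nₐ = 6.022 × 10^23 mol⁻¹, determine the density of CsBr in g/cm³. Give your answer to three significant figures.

4.48 g/cm³

The cesium chloride structure contains Z = 1 formula unit per cell; M(CsBr) = 132.9 + 79.90 = 212.8 g/mol.
a³ = (4.290 × 10^-8 cm)³ = 7.895 × 10^-23 cm³.
ρ = 1 × 212.8 / (6.022 × 10²³ × 7.895 × 10^-23) = 4.476 g/cm³.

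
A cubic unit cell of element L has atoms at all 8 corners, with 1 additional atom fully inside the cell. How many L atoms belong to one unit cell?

Corner atoms are shared by 8 cells (1/8 each), interior atoms are unshared.
Net atoms = 8 × 1/8 + 1 = 1 + 1 = 2.

2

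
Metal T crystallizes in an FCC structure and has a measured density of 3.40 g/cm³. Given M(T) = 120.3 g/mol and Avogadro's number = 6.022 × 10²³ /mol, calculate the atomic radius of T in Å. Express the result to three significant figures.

2.18 Å

For an FCC cell (Z = 4), a³ = Z·M/(N_A·ρ) = 4 × 120.3 / (6.022 × 10²³ × 3.400) = 2.350 × 10^-22 cm³, so a = 6.171 × 10^-8 cm = 6.171 Å.
Atoms touch along the face diagonal, so √2·a = 4r, so r = 0.3536 × a = 2.18 Å.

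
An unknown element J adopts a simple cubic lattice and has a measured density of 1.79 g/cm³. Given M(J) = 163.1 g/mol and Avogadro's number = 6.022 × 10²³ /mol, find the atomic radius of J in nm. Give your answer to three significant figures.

0.266 nm

For a simple cubic cell (Z = 1), a³ = Z·M/(N_A·ρ) = 1 × 163.1 / (6.022 × 10²³ × 1.790) = 1.513 × 10^-22 cm³, so a = 5.329 × 10^-8 cm = 0.5329 nm.
Atoms touch along the cell edge, so a = 2r, so r = 0.5000 × a = 0.266 nm.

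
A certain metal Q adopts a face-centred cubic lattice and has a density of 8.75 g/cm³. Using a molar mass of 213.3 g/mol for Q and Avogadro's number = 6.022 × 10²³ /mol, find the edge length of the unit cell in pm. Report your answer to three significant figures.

545 pm

With Z = 4 atoms per FCC cell, a³ = Z·M/(N_A·ρ) = 4 × 213.3 / (6.022 × 10²³ × 8.750 g/cm³) = 1.619 × 10^-22 cm³.
a = (1.619 × 10^-22)^(1/3) = 5.450 × 10^-8 cm = 545 pm.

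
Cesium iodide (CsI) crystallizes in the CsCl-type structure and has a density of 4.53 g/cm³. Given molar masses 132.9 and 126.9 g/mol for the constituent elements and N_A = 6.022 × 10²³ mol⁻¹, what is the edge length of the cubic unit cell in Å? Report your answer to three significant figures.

4.57 Å

M(CsI) = 259.8 g/mol; Z = 1 formula unit per cell.
a³ = Z·M/(N_A·ρ) = 1 × 259.8 / (6.022 × 10²³ × 4.53) = 9.524 × 10^-23 cm³, so a = 4.567 × 10^-8 cm = 4.57 Å.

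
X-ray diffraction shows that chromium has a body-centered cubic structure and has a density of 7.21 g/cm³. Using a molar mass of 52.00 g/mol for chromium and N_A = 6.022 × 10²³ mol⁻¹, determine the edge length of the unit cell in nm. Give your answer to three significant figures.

0.288 nm

With Z = 2 atoms per BCC cell, a³ = Z·M/(N_A·ρ) = 2 × 52.00 / (6.022 × 10²³ × 7.210 g/cm³) = 2.395 × 10^-23 cm³.
a = (2.395 × 10^-23)^(1/3) = 2.883 × 10^-8 cm = 0.288 nm.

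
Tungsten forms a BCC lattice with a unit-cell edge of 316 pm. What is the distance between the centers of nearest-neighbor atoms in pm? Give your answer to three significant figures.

274 pm

In a BCC structure, atoms touch along the body diagonal, so √3·a = 4r; the nearest-neighbor distance equals 2r = 0.8660·a.
d = 0.8660 × 316 = 274 pm.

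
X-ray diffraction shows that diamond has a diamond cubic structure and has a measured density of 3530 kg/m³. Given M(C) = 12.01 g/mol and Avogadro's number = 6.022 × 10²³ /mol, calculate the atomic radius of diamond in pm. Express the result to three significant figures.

For a diamond cubic cell (Z = 8), a³ = Z·M/(N_A·ρ) = 8 × 12.01 / (6.022 × 10²³ × 3.530) = 4.520 × 10^-23 cm³, so a = 3.562 × 10^-8 cm = 356.2 pm.
Nearest neighbors lie along the body diagonal with √3·a = 8r, so r = 0.2165 × a = 77.1 pm.

77.1 pm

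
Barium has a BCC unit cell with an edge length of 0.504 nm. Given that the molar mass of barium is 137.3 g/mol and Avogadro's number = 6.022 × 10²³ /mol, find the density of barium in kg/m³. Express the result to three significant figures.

3560 kg/m³

A BCC unit cell contains Z = 2 atoms.
Cell volume: a³ = (0.504 nm)³ = (5.040 × 10^-8 cm)³ = 1.280 × 10^-22 cm³.
ρ = Z·M/(N_A·a³) = 2 × 137.3 / (6.022 × 10²³ × 1.280 × 10^-22) = 3.562 g/cm³ = 3560 kg/m³.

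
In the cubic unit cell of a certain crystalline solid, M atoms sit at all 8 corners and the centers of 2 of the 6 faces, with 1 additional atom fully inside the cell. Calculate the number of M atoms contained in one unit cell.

3

Corner atoms are shared by 8 cells (1/8 each), face atoms by 2 (1/2 each), interior atoms are unshared.
Net atoms = 8 × 1/8 + 2 × 1/2 + 1 = 1 + 1 + 1 = 3.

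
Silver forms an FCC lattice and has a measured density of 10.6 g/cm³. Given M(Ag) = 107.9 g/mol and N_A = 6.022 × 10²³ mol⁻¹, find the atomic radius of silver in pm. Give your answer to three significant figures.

For an FCC cell (Z = 4), a³ = Z·M/(N_A·ρ) = 4 × 107.9 / (6.022 × 10²³ × 10.60) = 6.761 × 10^-23 cm³, so a = 4.074 × 10^-8 cm = 407.4 pm.
Atoms touch along the face diagonal, so √2·a = 4r, so r = 0.3536 × a = 144 pm.

144 pm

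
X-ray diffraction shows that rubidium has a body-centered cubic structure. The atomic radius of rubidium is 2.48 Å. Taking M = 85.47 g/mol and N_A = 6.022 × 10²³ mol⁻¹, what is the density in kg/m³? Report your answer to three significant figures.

1510 kg/m³

In a BCC lattice, atoms touch along the body diagonal, so √3·a = 4r, giving a = 5.727 Å = 5.727 × 10^-8 cm.
With Z = 2, ρ = Z·M/(N_A·a³) = 2 × 85.47 / (6.022 × 10²³ × 1.879 × 10^-22) = 1.511 g/cm³ = 1510 kg/m³.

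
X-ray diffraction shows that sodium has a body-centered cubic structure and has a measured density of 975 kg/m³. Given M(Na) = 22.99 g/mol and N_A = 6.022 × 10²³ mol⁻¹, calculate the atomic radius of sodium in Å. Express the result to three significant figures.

1.85 Å

For a BCC cell (Z = 2), a³ = Z·M/(N_A·ρ) = 2 × 22.99 / (6.022 × 10²³ × 0.9750) = 7.831 × 10^-23 cm³, so a = 4.278 × 10^-8 cm = 4.278 Å.
Atoms touch along the body diagonal, so √3·a = 4r, so r = 0.4330 × a = 1.85 Å.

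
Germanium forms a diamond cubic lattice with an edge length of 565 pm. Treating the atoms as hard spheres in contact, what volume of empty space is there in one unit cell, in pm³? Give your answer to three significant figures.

1.19 × 10^8 pm³

In a diamond cubic lattice nearest neighbors lie along the body diagonal with √3·a = 8r, so r = 0.2165a = 122.3 pm.
V_cell = a³ = 1.804 × 10^8 pm³; V_atoms = 8 × (4/3)πr³ = 6.134 × 10^7 pm³.
Empty space = 1.804 × 10^8 − 6.134 × 10^7 = 1.19 × 10^8 pm³.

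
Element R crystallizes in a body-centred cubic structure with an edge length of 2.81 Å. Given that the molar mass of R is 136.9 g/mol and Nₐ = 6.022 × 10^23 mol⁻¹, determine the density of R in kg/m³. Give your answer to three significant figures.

A BCC unit cell contains Z = 2 atoms.
Cell volume: a³ = (2.81 Å)³ = (2.810 × 10^-8 cm)³ = 2.219 × 10^-23 cm³.
ρ = Z·M/(N_A·a³) = 2 × 136.9 / (6.022 × 10²³ × 2.219 × 10^-23) = 20.49 g/cm³ = 20500 kg/m³.

20500 kg/m³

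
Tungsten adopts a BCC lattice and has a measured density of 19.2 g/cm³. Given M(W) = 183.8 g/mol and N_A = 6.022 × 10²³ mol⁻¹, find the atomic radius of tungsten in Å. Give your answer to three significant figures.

1.37 Å

For a BCC cell (Z = 2), a³ = Z·M/(N_A·ρ) = 2 × 183.8 / (6.022 × 10²³ × 19.20) = 3.179 × 10^-23 cm³, so a = 3.168 × 10^-8 cm = 3.168 Å.
Atoms touch along the body diagonal, so √3·a = 4r, so r = 0.4330 × a = 1.37 Å.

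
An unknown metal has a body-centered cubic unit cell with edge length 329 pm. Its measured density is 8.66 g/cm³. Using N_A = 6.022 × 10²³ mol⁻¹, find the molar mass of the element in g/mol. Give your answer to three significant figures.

A BCC cell has Z = 2 atoms; a = 3.290 × 10^-8 cm.
M = ρ·N_A·a³/Z = 8.66 × 6.022 × 10²³ × 3.561 × 10^-23 / 2 = 92.9 g/mol.

92.9 g/mol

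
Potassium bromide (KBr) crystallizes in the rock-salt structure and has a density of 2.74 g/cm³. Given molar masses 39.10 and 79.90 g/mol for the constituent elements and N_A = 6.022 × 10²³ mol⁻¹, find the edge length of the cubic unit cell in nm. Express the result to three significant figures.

M(KBr) = 119.0 g/mol; Z = 4 formula units per cell.
a³ = Z·M/(N_A·ρ) = 4 × 119.0 / (6.022 × 10²³ × 2.74) = 2.885 × 10^-22 cm³, so a = 6.608 × 10^-8 cm = 0.661 nm.

0.661 nm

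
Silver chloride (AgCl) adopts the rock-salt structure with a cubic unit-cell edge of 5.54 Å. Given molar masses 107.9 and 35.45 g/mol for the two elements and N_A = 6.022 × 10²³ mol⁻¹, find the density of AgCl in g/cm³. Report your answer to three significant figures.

The rock-salt structure contains Z = 4 formula units per cell; M(AgCl) = 107.9 + 35.45 = 143.35 g/mol.
a³ = (5.540 × 10^-8 cm)³ = 1.700 × 10^-22 cm³.
ρ = 4 × 143.35 / (6.022 × 10²³ × 1.700 × 10^-22) = 5.600 g/cm³.

5.60 g/cm³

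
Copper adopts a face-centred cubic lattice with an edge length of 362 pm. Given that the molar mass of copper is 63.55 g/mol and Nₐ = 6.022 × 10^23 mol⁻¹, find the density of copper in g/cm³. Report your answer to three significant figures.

An FCC unit cell contains Z = 4 atoms.
Cell volume: a³ = (362 pm)³ = (3.620 × 10^-8 cm)³ = 4.744 × 10^-23 cm³.
ρ = Z·M/(N_A·a³) = 4 × 63.55 / (6.022 × 10²³ × 4.744 × 10^-23) = 8.898 g/cm³.

8.90 g/cm³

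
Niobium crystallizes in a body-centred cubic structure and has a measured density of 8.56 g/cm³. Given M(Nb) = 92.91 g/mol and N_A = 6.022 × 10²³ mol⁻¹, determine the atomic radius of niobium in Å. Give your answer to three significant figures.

For a BCC cell (Z = 2), a³ = Z·M/(N_A·ρ) = 2 × 92.91 / (6.022 × 10²³ × 8.560) = 3.605 × 10^-23 cm³, so a = 3.303 × 10^-8 cm = 3.303 Å.
Atoms touch along the body diagonal, so √3·a = 4r, so r = 0.4330 × a = 1.43 Å.

1.43 Å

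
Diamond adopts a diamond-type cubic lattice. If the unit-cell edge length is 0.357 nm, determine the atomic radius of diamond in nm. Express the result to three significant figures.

In a diamond cubic lattice, nearest neighbors lie along the body diagonal with √3·a = 8r.
r = √3·a/8 = 1.7321 × 0.357 / 8 = 0.0773 nm.

0.0773 nm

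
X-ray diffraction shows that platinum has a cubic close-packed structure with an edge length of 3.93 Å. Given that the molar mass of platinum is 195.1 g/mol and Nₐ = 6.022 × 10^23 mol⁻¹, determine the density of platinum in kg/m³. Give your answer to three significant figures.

21400 kg/m³

An FCC unit cell contains Z = 4 atoms.
Cell volume: a³ = (3.93 Å)³ = (3.930 × 10^-8 cm)³ = 6.070 × 10^-23 cm³.
ρ = Z·M/(N_A·a³) = 4 × 195.1 / (6.022 × 10²³ × 6.070 × 10^-23) = 21.35 g/cm³ = 21400 kg/m³.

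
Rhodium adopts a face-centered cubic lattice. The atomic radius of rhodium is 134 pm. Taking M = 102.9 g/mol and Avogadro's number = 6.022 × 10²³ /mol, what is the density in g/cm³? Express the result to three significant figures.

12.6 g/cm³

In an FCC lattice, atoms touch along the face diagonal, so √2·a = 4r, giving a = 379.0 pm = 3.790 × 10^-8 cm.
With Z = 4, ρ = Z·M/(N_A·a³) = 4 × 102.9 / (6.022 × 10²³ × 5.444 × 10^-23) = 12.55 g/cm³.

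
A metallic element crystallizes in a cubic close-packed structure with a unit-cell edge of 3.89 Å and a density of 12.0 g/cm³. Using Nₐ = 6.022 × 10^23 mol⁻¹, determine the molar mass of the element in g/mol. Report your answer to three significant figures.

106 g/mol

An FCC cell has Z = 4 atoms; a = 3.890 × 10^-8 cm.
M = ρ·N_A·a³/Z = 12.0 × 6.022 × 10²³ × 5.886 × 10^-23 / 4 = 106 g/mol.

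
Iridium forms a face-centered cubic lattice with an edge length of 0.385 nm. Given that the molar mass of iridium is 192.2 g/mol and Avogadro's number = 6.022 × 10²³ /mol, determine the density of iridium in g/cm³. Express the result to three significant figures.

An FCC unit cell contains Z = 4 atoms.
Cell volume: a³ = (0.385 nm)³ = (3.850 × 10^-8 cm)³ = 5.707 × 10^-23 cm³.
ρ = Z·M/(N_A·a³) = 4 × 192.2 / (6.022 × 10²³ × 5.707 × 10^-23) = 22.37 g/cm³.

22.4 g/cm³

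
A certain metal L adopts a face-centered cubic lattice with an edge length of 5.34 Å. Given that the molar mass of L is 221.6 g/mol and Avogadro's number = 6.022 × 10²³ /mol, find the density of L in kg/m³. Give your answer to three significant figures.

9670 kg/m³

An FCC unit cell contains Z = 4 atoms.
Cell volume: a³ = (5.34 Å)³ = (5.340 × 10^-8 cm)³ = 1.523 × 10^-22 cm³.
ρ = Z·M/(N_A·a³) = 4 × 221.6 / (6.022 × 10²³ × 1.523 × 10^-22) = 9.666 g/cm³ = 9670 kg/m³.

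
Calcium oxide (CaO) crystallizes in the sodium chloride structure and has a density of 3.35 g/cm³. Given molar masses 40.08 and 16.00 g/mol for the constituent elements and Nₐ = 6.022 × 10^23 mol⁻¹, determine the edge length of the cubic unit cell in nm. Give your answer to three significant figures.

0.481 nm

M(CaO) = 56.08 g/mol; Z = 4 formula units per cell.
a³ = Z·M/(N_A·ρ) = 4 × 56.08 / (6.022 × 10²³ × 3.35) = 1.112 × 10^-22 cm³, so a = 4.809 × 10^-8 cm = 0.481 nm.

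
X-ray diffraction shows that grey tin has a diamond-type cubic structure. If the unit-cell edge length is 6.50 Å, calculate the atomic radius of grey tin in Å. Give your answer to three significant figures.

1.41 Å

In a diamond cubic lattice, nearest neighbors lie along the body diagonal with √3·a = 8r.
r = √3·a/8 = 1.7321 × 6.50 / 8 = 1.41 Å.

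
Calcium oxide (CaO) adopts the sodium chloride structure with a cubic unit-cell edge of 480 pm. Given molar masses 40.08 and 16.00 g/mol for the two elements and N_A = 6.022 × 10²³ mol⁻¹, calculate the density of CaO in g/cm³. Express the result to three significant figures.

The sodium chloride structure contains Z = 4 formula units per cell; M(CaO) = 40.08 + 16.00 = 56.08 g/mol.
a³ = (4.800 × 10^-8 cm)³ = 1.106 × 10^-22 cm³.
ρ = 4 × 56.08 / (6.022 × 10²³ × 1.106 × 10^-22) = 3.368 g/cm³.

3.37 g/cm³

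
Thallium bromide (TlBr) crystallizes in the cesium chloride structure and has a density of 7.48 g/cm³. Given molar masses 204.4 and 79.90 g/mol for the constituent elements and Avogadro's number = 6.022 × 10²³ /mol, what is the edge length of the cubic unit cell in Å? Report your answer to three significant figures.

M(TlBr) = 284.3 g/mol; Z = 1 formula unit per cell.
a³ = Z·M/(N_A·ρ) = 1 × 284.3 / (6.022 × 10²³ × 7.48) = 6.312 × 10^-23 cm³, so a = 3.981 × 10^-8 cm = 3.98 Å.

3.98 Å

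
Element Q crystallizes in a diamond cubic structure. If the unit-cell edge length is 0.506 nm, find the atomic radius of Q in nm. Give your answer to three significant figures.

0.110 nm

In a diamond cubic lattice, nearest neighbors lie along the body diagonal with √3·a = 8r.
r = √3·a/8 = 1.7321 × 0.506 / 8 = 0.110 nm.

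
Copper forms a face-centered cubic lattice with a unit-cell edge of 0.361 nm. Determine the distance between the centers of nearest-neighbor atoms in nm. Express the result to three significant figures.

0.255 nm

In an FCC structure, atoms touch along the face diagonal, so √2·a = 4r; the nearest-neighbor distance equals 2r = 0.7071·a.
d = 0.7071 × 0.361 = 0.255 nm.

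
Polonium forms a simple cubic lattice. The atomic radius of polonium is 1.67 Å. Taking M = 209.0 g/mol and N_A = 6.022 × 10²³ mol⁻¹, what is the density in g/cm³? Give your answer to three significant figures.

In a simple cubic lattice, atoms touch along the cell edge, so a = 2r, giving a = 3.340 Å = 3.340 × 10^-8 cm.
With Z = 1, ρ = Z·M/(N_A·a³) = 1 × 209.0 / (6.022 × 10²³ × 3.726 × 10^-23) = 9.315 g/cm³.

9.31 g/cm³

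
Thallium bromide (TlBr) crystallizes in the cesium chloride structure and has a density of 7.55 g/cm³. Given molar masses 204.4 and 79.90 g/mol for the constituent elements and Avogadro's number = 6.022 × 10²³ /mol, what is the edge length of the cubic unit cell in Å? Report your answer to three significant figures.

3.97 Å

M(TlBr) = 284.3 g/mol; Z = 1 formula unit per cell.
a³ = Z·M/(N_A·ρ) = 1 × 284.3 / (6.022 × 10²³ × 7.55) = 6.253 × 10^-23 cm³, so a = 3.969 × 10^-8 cm = 3.97 Å.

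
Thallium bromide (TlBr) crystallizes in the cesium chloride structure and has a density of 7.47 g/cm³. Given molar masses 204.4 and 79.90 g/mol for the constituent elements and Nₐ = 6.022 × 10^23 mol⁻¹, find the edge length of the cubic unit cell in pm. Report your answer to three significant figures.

398 pm

M(TlBr) = 284.3 g/mol; Z = 1 formula unit per cell.
a³ = Z·M/(N_A·ρ) = 1 × 284.3 / (6.022 × 10²³ × 7.47) = 6.320 × 10^-23 cm³, so a = 3.983 × 10^-8 cm = 398 pm.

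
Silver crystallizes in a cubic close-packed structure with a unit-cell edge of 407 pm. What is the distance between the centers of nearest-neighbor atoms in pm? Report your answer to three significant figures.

In an FCC structure, atoms touch along the face diagonal, so √2·a = 4r; the nearest-neighbor distance equals 2r = 0.7071·a.
d = 0.7071 × 407 = 288 pm.

288 pm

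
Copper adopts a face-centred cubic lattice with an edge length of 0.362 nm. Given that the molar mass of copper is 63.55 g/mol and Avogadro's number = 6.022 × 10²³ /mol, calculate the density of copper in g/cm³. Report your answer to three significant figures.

8.90 g/cm³

An FCC unit cell contains Z = 4 atoms.
Cell volume: a³ = (0.362 nm)³ = (3.620 × 10^-8 cm)³ = 4.744 × 10^-23 cm³.
ρ = Z·M/(N_A·a³) = 4 × 63.55 / (6.022 × 10²³ × 4.744 × 10^-23) = 8.898 g/cm³.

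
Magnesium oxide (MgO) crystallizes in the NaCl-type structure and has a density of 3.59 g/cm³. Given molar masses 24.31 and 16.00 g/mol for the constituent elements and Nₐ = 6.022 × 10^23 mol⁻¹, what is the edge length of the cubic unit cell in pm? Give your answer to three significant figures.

421 pm

M(MgO) = 40.31 g/mol; Z = 4 formula units per cell.
a³ = Z·M/(N_A·ρ) = 4 × 40.31 / (6.022 × 10²³ × 3.59) = 7.458 × 10^-23 cm³, so a = 4.209 × 10^-8 cm = 421 pm.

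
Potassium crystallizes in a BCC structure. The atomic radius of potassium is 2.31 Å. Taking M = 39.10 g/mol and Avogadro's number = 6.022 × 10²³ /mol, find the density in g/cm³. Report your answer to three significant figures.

0.855 g/cm³

In a BCC lattice, atoms touch along the body diagonal, so √3·a = 4r, giving a = 5.335 Å = 5.335 × 10^-8 cm.
With Z = 2, ρ = Z·M/(N_A·a³) = 2 × 39.10 / (6.022 × 10²³ × 1.518 × 10^-22) = 0.8553 g/cm³.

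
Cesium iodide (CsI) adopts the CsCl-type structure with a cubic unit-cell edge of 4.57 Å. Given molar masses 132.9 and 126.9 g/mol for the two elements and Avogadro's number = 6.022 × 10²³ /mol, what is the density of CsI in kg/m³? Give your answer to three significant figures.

4520 kg/m³

The CsCl-type structure contains Z = 1 formula unit per cell; M(CsI) = 132.9 + 126.9 = 259.8 g/mol.
a³ = (4.570 × 10^-8 cm)³ = 9.544 × 10^-23 cm³.
ρ = 1 × 259.8 / (6.022 × 10²³ × 9.544 × 10^-23) = 4.520 g/cm³ = 4520 kg/m³.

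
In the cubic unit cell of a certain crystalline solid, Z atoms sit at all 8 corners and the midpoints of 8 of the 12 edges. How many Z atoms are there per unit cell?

3

Corner atoms are shared by 8 cells (1/8 each), edge atoms by 4 (1/4 each).
Net atoms = 8 × 1/8 + 8 × 1/4 = 1 + 2 = 3.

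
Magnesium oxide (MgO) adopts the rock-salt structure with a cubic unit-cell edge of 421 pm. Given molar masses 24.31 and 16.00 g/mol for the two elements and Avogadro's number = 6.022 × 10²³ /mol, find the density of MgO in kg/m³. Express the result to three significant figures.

3590 kg/m³

The rock-salt structure contains Z = 4 formula units per cell; M(MgO) = 24.31 + 16.00 = 40.31 g/mol.
a³ = (4.210 × 10^-8 cm)³ = 7.462 × 10^-23 cm³.
ρ = 4 × 40.31 / (6.022 × 10²³ × 7.462 × 10^-23) = 3.588 g/cm³ = 3590 kg/m³.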